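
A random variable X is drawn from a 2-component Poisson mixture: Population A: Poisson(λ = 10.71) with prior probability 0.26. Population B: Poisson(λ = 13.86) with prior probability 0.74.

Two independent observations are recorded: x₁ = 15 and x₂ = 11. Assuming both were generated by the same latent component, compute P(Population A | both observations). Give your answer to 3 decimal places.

By Bayes' theorem, P(k | x) = π_k f_k(x) / Σ_j π_j f_j(x).
Since both observations come from the same component, the likelihood for component k is f_k(x₁)·f_k(x₂).
  p_A = [e^(−10.71)·10.71^15/15! = 0.0477583] × [0.118914] = 0.00567915
  p_B = [e^(−13.86)·13.86^15/15! = 0.097865] × [0.0868797] = 0.00850248
Multiply by the mixture weights:
  π_A·p_A = 0.26 × 0.00567915 = 0.00147658
  π_B·p_B = 0.74 × 0.00850248 = 0.00629184
Normaliser: 0.00147658 + 0.00629184 = 0.00776841
P(Population A | x) ≈ 0.190

0.190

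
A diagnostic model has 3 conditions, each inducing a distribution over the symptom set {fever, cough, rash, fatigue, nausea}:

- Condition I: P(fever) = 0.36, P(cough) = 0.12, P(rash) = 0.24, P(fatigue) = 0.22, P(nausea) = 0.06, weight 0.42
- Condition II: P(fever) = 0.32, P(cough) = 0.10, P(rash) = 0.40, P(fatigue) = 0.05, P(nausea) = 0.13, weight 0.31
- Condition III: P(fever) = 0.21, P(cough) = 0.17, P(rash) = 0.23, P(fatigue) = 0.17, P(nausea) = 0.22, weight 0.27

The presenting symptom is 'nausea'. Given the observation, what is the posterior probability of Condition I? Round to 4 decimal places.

0.2018

P(component k | x) = P(Z=k)·f_k(x) / marginal(x), where marginal(x) = Σ_j P(Z=j)·f_j(x).
Component likelihoods at x = 'nausea':
  f_I = 0.06
  f_II = 0.13
  f_III = 0.22
Prior × likelihood for each component:
  P(Z=I)·f_I = 0.42 × 0.06 = 0.0252
  P(Z=II)·f_II = 0.31 × 0.13 = 0.0403
  P(Z=III)·f_III = 0.27 × 0.22 = 0.0594
Denominator: 0.0252 + 0.0403 + 0.0594 = 0.1249
P(Condition I | 'nausea') = 0.0252 / 0.1249 ≈ 0.2018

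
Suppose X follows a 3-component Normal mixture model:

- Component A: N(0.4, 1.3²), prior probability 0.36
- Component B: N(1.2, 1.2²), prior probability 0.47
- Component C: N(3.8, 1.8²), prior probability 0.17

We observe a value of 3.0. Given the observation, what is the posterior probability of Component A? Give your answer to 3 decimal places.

By Bayes' theorem, P(k | x) = P(Z=k) f_k(x) / Σ_j P(Z=j) f_j(x).
Normal densities:
  p_A = (1/(1.3·√(2π)))·exp(−(3.0−0.4)²/(2·1.3²)) = 0.306879·exp(-2.00000) = 0.0415315
  p_B = (1/(1.2·√(2π)))·exp(−(3.0−1.2)²/(2·1.2²)) = 0.332452·exp(-1.12500) = 0.107931
  p_C = (1/(1.8·√(2π)))·exp(−(3.0−3.8)²/(2·1.8²)) = 0.221635·exp(-0.09877) = 0.200791
Weight by the priors:
  P(Z=A)·p_A = 0.36 × 0.0415315 = 0.0149513
  P(Z=B)·p_B = 0.47 × 0.107931 = 0.0507277
  P(Z=C)·p_C = 0.17 × 0.200791 = 0.0341345
Denominator: 0.0149513 + 0.0507277 + 0.0341345 = 0.0998135
So the posterior for Component A is 0.0149513 / 0.0998135 ≈ 0.150.

0.150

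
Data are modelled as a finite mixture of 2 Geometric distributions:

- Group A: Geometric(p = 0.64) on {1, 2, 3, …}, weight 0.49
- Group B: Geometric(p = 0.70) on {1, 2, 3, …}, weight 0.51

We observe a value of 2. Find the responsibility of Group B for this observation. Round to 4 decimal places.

By Bayes' theorem, P(k | x) = w_k f_k(x) / Σ_j w_j f_j(x).
Geometric probabilities:
  f_A = 0.2304
  f_B = 0.21
Weight by the priors:
  w_A·f_A = 0.49 × 0.2304 = 0.112896
  w_B·f_B = 0.51 × 0.21 = 0.1071
Marginal: 0.112896 + 0.1071 = 0.219996
So the posterior for Group B is 0.1071 / 0.219996 ≈ 0.4868.

0.4868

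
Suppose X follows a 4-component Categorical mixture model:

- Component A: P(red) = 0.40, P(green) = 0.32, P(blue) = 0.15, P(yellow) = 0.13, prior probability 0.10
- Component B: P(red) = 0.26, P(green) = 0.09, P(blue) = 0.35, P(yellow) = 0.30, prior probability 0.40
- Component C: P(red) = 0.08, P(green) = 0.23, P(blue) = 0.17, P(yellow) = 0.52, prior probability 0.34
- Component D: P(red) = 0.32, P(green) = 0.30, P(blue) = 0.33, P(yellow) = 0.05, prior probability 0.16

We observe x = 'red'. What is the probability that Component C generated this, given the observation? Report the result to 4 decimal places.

0.1223

P(component k | x) = w_k·f_k(x) / marginal(x), where marginal(x) = Σ_j w_j·f_j(x).
Categorical probabilities:
  p_A = P(red | comp) = 0.40
  p_B = P(red | comp) = 0.26
  p_C = P(red | comp) = 0.08
  p_D = P(red | comp) = 0.32
Multiply by the mixture weights:
  w_A·p_A = 0.10 × 0.4 = 0.04
  w_B·p_B = 0.40 × 0.26 = 0.104
  w_C·p_C = 0.34 × 0.08 = 0.0272
  w_D·p_D = 0.16 × 0.32 = 0.0512
Evidence: 0.04 + 0.104 + 0.0272 + 0.0512 = 0.2224
P(Component C | 'red') = 0.0272 / 0.2224 ≈ 0.1223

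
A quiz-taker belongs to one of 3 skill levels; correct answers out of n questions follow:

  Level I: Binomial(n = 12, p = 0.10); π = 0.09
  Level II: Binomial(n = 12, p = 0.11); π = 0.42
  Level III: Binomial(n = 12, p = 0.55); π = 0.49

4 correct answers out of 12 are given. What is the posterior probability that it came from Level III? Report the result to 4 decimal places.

The responsibility of component k is P(Z=k) f_k(x) divided by Σ_j P(Z=j) f_j(x).
Evaluate each component's likelihood at the observed value:
  f_I = 0.0213081
  f_II = 0.0285296
  f_III = 0.0761651
Unnormalised posteriors:
  P(Z=I)·f_I = 0.09 × 0.0213081 = 0.00191773
  P(Z=II)·f_II = 0.42 × 0.0285296 = 0.0119824
  P(Z=III)·f_III = 0.49 × 0.0761651 = 0.0373209
Evidence: 0.00191773 + 0.0119824 + 0.0373209 = 0.0512211
P(Level III | 4 correct answers out of 12) = 0.0373209 / 0.0512211 ≈ 0.7286

0.7286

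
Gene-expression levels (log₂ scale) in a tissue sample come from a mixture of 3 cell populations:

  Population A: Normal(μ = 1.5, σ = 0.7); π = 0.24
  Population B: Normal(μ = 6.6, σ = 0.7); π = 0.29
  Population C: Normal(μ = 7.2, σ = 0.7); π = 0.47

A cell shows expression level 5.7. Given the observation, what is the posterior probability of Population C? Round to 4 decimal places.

Posterior ∝ prior × likelihood, so P(k | x) ∝ P(Z=k) f_k(x); normalise over all components.
Component likelihoods at x = 5.7:
  p_A = (1/(0.7·√(2π)))·exp(−(5.7−1.5)²/(2·0.7²)) = 0.569918·exp(-18.00000) = 8.67983e-09
  p_B = (1/(0.7·√(2π)))·exp(−(5.7−6.6)²/(2·0.7²)) = 0.569918·exp(-0.82653) = 0.249376
  p_C = (1/(0.7·√(2π)))·exp(−(5.7−7.2)²/(2·0.7²)) = 0.569918·exp(-2.29592) = 0.057373
Multiply by the mixture weights:
  P(Z=A)·p_A = 0.24 × 8.67983e-09 = 2.08316e-09
  P(Z=B)·p_B = 0.29 × 0.249376 = 0.072319
  P(Z=C)·p_C = 0.47 × 0.057373 = 0.0269653
Evidence: 2.08316e-09 + 0.072319 + 0.0269653 = 0.0992843
P(Population C | x) ≈ 0.2716

0.2716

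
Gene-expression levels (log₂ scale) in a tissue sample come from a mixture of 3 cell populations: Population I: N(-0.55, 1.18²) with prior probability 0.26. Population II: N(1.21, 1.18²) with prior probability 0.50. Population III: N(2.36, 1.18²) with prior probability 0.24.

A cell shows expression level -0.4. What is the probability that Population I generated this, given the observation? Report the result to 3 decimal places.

The responsibility of component k is w_k f_k(x) divided by Σ_j w_j f_j(x).
Normal densities:
  p_I = 0.335366
  p_II = 0.133286
  p_III = 0.0219306
Weight by the priors:
  w_I·p_I = 0.26 × 0.335366 = 0.0871952
  w_II·p_II = 0.50 × 0.133286 = 0.0666431
  w_III·p_III = 0.24 × 0.0219306 = 0.00526334
Evidence: 0.0871952 + 0.0666431 + 0.00526334 = 0.159102
P(Population I | the observation) = 0.0871952 / 0.159102 ≈ 0.548

0.548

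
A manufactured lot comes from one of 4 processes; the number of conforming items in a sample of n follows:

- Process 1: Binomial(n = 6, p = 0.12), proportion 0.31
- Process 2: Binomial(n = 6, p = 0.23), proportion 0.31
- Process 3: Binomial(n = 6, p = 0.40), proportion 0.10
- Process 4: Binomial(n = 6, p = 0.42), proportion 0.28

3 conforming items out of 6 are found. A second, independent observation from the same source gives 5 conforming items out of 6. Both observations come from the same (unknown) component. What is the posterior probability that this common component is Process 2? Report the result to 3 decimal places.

Apply Bayes' rule: the posterior for each component is proportional to its prior times its likelihood at x.
Since both observations come from the same component, the likelihood for component k is f_k(x₁)·f_k(x₂).
  f_1 = [C(6,3)·0.12^3·0.88^3 = 20·0.001728·0.681472 = 0.0235517] × [0.000131383] = 3.0943e-06
  f_2 = [C(6,3)·0.23^3·0.77^3 = 20·0.012167·0.456533 = 0.111093] × [0.00297359] = 0.000330344
  f_3 = [C(6,3)·0.40^3·0.60^3 = 20·0.064·0.216 = 0.27648] × [0.036864] = 0.0101922
  f_4 = [C(6,3)·0.42^3·0.58^3 = 20·0.074088·0.195112 = 0.289109] × [0.0454805] = 0.0131488
Multiply by the mixture weights:
  π_1·f_1 = 0.31 × 3.0943e-06 = 9.59232e-07
  π_2·f_2 = 0.31 × 0.000330344 = 0.000102407
  π_3·f_3 = 0.10 × 0.0101922 = 0.00101922
  π_4·f_4 = 0.28 × 0.0131488 = 0.00368168
Marginal: 9.59232e-07 + 0.000102407 + 0.00101922 + 0.00368168 = 0.00480426
Responsibility of Process 2: 0.000102407 / 0.00480426 ≈ 0.021

0.021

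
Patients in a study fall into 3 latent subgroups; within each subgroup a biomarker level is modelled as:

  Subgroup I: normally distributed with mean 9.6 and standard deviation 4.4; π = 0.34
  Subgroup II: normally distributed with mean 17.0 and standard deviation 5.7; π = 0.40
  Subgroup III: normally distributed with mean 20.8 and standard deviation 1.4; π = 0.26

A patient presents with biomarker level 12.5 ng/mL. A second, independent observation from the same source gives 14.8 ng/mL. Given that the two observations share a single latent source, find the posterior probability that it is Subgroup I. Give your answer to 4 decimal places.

Posterior ∝ prior × likelihood, so P(k | x) ∝ π_k f_k(x); normalise over all components.
Since both observations come from the same component, the likelihood for component k is f_k(x₁)·f_k(x₂).
  f_I = [(1/(4.4·√(2π)))·exp(−(12.5−9.6)²/(2·4.4²)) = 0.090669·exp(-0.21720) = 0.0729673] × [0.0450992] = 0.00329077
  f_II = [(1/(5.7·√(2π)))·exp(−(12.5−17.0)²/(2·5.7²)) = 0.069990·exp(-0.31163) = 0.05125] × [0.0649661] = 0.00332952
  f_III = [(1/(1.4·√(2π)))·exp(−(12.5−20.8)²/(2·1.4²)) = 0.284959·exp(-17.57398) = 6.64507e-09] × [2.9266e-05] = 1.94475e-13
Multiply by the mixture weights:
  π_I·f_I = 0.34 × 0.00329077 = 0.00111886
  π_II·f_II = 0.40 × 0.00332952 = 0.00133181
  π_III·f_III = 0.26 × 1.94475e-13 = 5.05634e-14
Sum: 0.00111886 + 0.00133181 + 5.05634e-14 = 0.00245067
P(Subgroup I | data) ≈ 0.4566

0.4566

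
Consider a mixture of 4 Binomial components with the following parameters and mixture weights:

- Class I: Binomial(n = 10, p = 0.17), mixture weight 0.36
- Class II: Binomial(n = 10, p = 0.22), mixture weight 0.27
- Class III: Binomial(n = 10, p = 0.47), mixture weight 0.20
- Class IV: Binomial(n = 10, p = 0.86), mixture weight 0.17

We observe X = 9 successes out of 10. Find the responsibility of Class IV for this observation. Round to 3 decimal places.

0.981

Posterior ∝ prior × likelihood, so P(k | x) ∝ w_k f_k(x); normalise over all components.
Binomial probabilities:
  f_I = C(10,9)·0.17^9·0.83^1 = 10·1.18588e-07·0.83 = 9.84279e-07
  f_II = C(10,9)·0.22^9·0.78^1 = 10·1.20727e-06·0.78 = 9.4167e-06
  f_III = C(10,9)·0.47^9·0.53^1 = 10·0.00111913·0.53 = 0.00593139
  f_IV = C(10,9)·0.86^9·0.14^1 = 10·0.257327·0.14 = 0.360258
Unnormalised posteriors:
  w_I·f_I = 0.36 × 9.84279e-07 = 3.54341e-07
  w_II·f_II = 0.27 × 9.4167e-06 = 2.54251e-06
  w_III·f_III = 0.20 × 0.00593139 = 0.00118628
  w_IV·f_IV = 0.17 × 0.360258 = 0.0612439
Denominator: 3.54341e-07 + 2.54251e-06 + 0.00118628 + 0.0612439 = 0.0624331
Responsibility of Class IV: 0.0612439 / 0.0624331 ≈ 0.981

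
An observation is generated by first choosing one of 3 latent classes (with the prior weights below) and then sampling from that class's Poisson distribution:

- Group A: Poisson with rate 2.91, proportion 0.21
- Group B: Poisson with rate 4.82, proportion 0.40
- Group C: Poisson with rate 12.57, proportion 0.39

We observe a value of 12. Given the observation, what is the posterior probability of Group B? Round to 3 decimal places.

Apply Bayes' rule: the posterior for each component is proportional to its prior times its likelihood at x.
Poisson probabilities:
  L_A = e^(−2.91)·2.91^12/12! = 4.19355e-05
  L_B = e^(−4.82)·4.82^12/12! = 0.00264806
  L_C = e^(−12.57)·12.57^12/12! = 0.112877
Weight by the priors:
  π_A·L_A = 0.21 × 4.19355e-05 = 8.80646e-06
  π_B·L_B = 0.40 × 0.00264806 = 0.00105922
  π_C·L_C = 0.39 × 0.112877 = 0.044022
Marginal: 8.80646e-06 + 0.00105922 + 0.044022 = 0.04509
So the posterior for Group B is 0.00105922 / 0.04509 ≈ 0.023.

0.023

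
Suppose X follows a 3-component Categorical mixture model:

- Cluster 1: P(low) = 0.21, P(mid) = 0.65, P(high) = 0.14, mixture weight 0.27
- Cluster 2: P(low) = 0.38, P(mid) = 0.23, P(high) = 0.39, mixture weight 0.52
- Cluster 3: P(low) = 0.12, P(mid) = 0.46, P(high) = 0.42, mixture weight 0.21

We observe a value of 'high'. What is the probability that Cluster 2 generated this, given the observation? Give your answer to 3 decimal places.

0.617

The responsibility of component k is P(Z=k) f_k(x) divided by Σ_j P(Z=j) f_j(x).
Categorical probabilities:
  f_1 = 0.14
  f_2 = 0.39
  f_3 = 0.42
Multiply by the mixture weights:
  P(Z=1)·f_1 = 0.27 × 0.14 = 0.0378
  P(Z=2)·f_2 = 0.52 × 0.39 = 0.2028
  P(Z=3)·f_3 = 0.21 × 0.42 = 0.0882
Denominator: 0.0378 + 0.2028 + 0.0882 = 0.3288
P(Cluster 2 | the observation) ≈ 0.617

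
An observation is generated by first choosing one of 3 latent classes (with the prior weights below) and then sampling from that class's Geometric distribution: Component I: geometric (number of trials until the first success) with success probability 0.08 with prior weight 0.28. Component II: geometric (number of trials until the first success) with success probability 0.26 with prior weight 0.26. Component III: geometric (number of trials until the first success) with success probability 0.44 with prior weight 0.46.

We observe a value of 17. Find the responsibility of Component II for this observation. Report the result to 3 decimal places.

0.085

Apply Bayes' rule: the posterior for each component is proportional to its prior times its likelihood at x.
Component likelihoods at x = 17:
  L_I = 0.0210715
  L_II = 0.00210223
  L_III = 4.11586e-05
Prior × likelihood for each component:
  π_I·L_I = 0.28 × 0.0210715 = 0.00590002
  π_II·L_II = 0.26 × 0.00210223 = 0.000546581
  π_III·L_III = 0.46 × 4.11586e-05 = 1.8933e-05
Sum: 0.00590002 + 0.000546581 + 1.8933e-05 = 0.00646553
P(Component II | 17) ≈ 0.085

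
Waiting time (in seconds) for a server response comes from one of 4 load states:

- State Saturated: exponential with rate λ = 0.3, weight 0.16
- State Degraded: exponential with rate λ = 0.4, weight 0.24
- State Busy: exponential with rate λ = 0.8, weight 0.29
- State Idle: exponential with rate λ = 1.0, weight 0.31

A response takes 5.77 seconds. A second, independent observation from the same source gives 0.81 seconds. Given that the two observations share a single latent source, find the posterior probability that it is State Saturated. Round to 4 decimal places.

0.3251

Apply Bayes' rule: the posterior for each component is proportional to its prior times its likelihood at x.
Since both observations come from the same component, the likelihood for component k is f_k(x₁)·f_k(x₂).
  p_Saturated = [0.0531322] × [0.235281] = 0.012501
  p_Degraded = [0.039784] × [0.2893] = 0.0115095
  p_Busy = [0.00791383] × [0.418473] = 0.00331172
  p_Idle = [0.00311976] × [0.444858] = 0.00138785
Multiply by the mixture weights:
  w_Saturated·p_Saturated = 0.16 × 0.012501 = 0.00200016
  w_Degraded·p_Degraded = 0.24 × 0.0115095 = 0.00276228
  w_Busy·p_Busy = 0.29 × 0.00331172 = 0.000960399
  w_Idle·p_Idle = 0.31 × 0.00138785 = 0.000430233
Marginal: 0.00200016 + 0.00276228 + 0.000960399 + 0.000430233 = 0.00615308
P(State Saturated | x) = 0.00200016 / 0.00615308 ≈ 0.3251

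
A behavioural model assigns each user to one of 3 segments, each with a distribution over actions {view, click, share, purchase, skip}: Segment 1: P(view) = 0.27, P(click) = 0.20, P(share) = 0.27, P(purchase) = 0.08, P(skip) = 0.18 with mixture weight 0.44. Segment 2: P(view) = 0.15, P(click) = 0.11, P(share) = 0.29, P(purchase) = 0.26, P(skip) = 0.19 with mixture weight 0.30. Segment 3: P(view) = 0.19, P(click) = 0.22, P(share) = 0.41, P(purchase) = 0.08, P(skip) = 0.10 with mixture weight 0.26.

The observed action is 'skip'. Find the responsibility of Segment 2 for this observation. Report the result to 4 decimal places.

By Bayes' theorem, P(k | x) = w_k f_k(x) / Σ_j w_j f_j(x).
Categorical probabilities:
  f_1 = 0.18
  f_2 = 0.19
  f_3 = 0.1
Multiply by the mixture weights:
  w_1·f_1 = 0.44 × 0.18 = 0.0792
  w_2·f_2 = 0.30 × 0.19 = 0.057
  w_3·f_3 = 0.26 × 0.1 = 0.026
Sum: 0.0792 + 0.057 + 0.026 = 0.1622
Responsibility of Segment 2: 0.057 / 0.1622 ≈ 0.3514

0.3514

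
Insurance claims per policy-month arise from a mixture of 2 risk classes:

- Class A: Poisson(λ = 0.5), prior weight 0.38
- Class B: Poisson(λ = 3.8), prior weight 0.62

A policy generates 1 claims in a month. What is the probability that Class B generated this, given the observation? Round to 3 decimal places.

0.314

Posterior ∝ prior × likelihood, so P(k | x) ∝ P(Z=k) f_k(x); normalise over all components.
Poisson probabilities:
  f_A = e^(−0.5)·0.5^1/1! = 0.303265
  f_B = e^(−3.8)·3.8^1/1! = 0.0850089
Multiply by the mixture weights:
  P(Z=A)·f_A = 0.38 × 0.303265 = 0.115241
  P(Z=B)·f_B = 0.62 × 0.0850089 = 0.0527055
Normaliser: 0.115241 + 0.0527055 = 0.167946
So the posterior for Class B is 0.0527055 / 0.167946 ≈ 0.314.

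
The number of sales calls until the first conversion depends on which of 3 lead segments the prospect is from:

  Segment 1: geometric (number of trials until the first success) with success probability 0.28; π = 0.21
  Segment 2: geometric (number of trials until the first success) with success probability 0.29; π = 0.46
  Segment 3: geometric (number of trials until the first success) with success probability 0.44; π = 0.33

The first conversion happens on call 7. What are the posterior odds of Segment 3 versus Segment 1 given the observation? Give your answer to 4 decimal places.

0.5467

Only the two components matter; the odds are (π_i f_i(x)) / (π_j f_j(x)).
Geometric probabilities:
  p_1 = 0.28·(1−0.28)^6 = 0.28·0.139314 = 0.0390079
  p_2 = 0.29·(1−0.29)^6 = 0.29·0.1281 = 0.0371491
  p_3 = 0.44·(1−0.44)^6 = 0.44·0.030841 = 0.01357
Posterior odds = (π_3·p_3) / (π_1·p_1) = (0.33·0.01357) / (0.21·0.0390079) = 0.00447811 / 0.00819167 ≈ 0.5467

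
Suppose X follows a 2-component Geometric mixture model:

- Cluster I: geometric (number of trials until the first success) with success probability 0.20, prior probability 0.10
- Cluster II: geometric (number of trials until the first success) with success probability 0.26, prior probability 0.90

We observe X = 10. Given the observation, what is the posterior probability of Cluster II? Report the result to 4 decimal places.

Posterior ∝ prior × likelihood, so P(k | x) ∝ π_k f_k(x); normalise over all components.
Geometric probabilities:
  L_I = 0.20·(1−0.20)^9 = 0.20·0.134218 = 0.0268435
  L_II = 0.26·(1−0.26)^9 = 0.26·0.0665404 = 0.0173005
Unnormalised posteriors:
  π_I·L_I = 0.10 × 0.0268435 = 0.00268435
  π_II·L_II = 0.90 × 0.0173005 = 0.0155705
Marginal: 0.00268435 + 0.0155705 = 0.0182548
So the posterior for Cluster II is 0.0155705 / 0.0182548 ≈ 0.8530.

0.8530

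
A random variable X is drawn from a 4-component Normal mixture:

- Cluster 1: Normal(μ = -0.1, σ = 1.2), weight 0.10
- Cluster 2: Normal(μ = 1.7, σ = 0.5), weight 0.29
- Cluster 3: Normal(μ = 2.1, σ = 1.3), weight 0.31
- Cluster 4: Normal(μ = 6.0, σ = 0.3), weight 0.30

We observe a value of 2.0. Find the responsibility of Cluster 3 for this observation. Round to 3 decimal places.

Apply Bayes' rule: the posterior for each component is proportional to its prior times its likelihood at x.
Normal densities:
  f_1 = 0.0718978
  f_2 = 0.666449
  f_3 = 0.305972
  f_4 = 3.31005e-39
Prior × likelihood for each component:
  π_1·f_1 = 0.10 × 0.0718978 = 0.00718978
  π_2·f_2 = 0.29 × 0.666449 = 0.19327
  π_3·f_3 = 0.31 × 0.305972 = 0.0948513
  π_4·f_4 = 0.30 × 3.31005e-39 = 9.93016e-40
Sum: 0.00718978 + 0.19327 + 0.0948513 + 9.93016e-40 = 0.295311
P(Cluster 3 | the observation) = 0.0948513 / 0.295311 ≈ 0.321

0.321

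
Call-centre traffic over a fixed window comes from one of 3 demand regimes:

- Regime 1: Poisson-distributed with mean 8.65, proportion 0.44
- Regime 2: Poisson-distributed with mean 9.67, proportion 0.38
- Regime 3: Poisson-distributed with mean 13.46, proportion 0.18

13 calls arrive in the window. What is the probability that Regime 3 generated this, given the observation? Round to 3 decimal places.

The responsibility of component k is w_k f_k(x) divided by Σ_j w_j f_j(x).
Evaluate each component's likelihood at the observed value:
  p_1 = 0.0426856
  p_2 = 0.0655596
  p_3 = 0.109069
Unnormalised posteriors:
  w_1·p_1 = 0.44 × 0.0426856 = 0.0187817
  w_2·p_2 = 0.38 × 0.0655596 = 0.0249126
  w_3·p_3 = 0.18 × 0.109069 = 0.0196324
Evidence: 0.0187817 + 0.0249126 + 0.0196324 = 0.0633268
So the posterior for Regime 3 is 0.0196324 / 0.0633268 ≈ 0.310.

0.310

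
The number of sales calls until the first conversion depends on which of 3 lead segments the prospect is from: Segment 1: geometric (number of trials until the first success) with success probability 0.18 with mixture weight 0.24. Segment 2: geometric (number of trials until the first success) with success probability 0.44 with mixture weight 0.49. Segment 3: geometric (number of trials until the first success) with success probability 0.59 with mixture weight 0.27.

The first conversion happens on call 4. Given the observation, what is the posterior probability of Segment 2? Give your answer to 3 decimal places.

0.521

The responsibility of component k is w_k f_k(x) divided by Σ_j w_j f_j(x).
Component likelihoods at x = 4:
  p_1 = 0.18·(1−0.18)^3 = 0.18·0.551368 = 0.0992462
  p_2 = 0.44·(1−0.44)^3 = 0.44·0.175616 = 0.077271
  p_3 = 0.59·(1−0.59)^3 = 0.59·0.068921 = 0.0406634
Weight by the priors:
  w_1·p_1 = 0.24 × 0.0992462 = 0.0238191
  w_2·p_2 = 0.49 × 0.077271 = 0.0378628
  w_3·p_3 = 0.27 × 0.0406634 = 0.0109791
Sum: 0.0238191 + 0.0378628 + 0.0109791 = 0.072661
Responsibility of Segment 2: 0.0378628 / 0.072661 ≈ 0.521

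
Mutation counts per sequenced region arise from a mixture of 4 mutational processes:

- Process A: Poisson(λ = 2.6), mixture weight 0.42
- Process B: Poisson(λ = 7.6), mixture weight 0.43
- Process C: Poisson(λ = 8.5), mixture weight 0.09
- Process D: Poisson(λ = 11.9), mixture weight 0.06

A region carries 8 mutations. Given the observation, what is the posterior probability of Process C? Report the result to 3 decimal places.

0.160

Apply Bayes' rule: the posterior for each component is proportional to its prior times its likelihood at x.
Component likelihoods at x = 8 mutations:
  p_A = e^(−2.6)·2.6^8/8! = 0.00384681
  p_B = e^(−7.6)·7.6^8/8! = 0.13815
  p_C = e^(−8.5)·8.5^8/8! = 0.137508
  p_D = e^(−11.9)·11.9^8/8! = 0.0677253
Weight by the priors:
  π_A·p_A = 0.42 × 0.00384681 = 0.00161566
  π_B·p_B = 0.43 × 0.13815 = 0.0594044
  π_C·p_C = 0.09 × 0.137508 = 0.0123757
  π_D·p_D = 0.06 × 0.0677253 = 0.00406352
Sum: 0.00161566 + 0.0594044 + 0.0123757 + 0.00406352 = 0.0774593
Responsibility of Process C: 0.0123757 / 0.0774593 ≈ 0.160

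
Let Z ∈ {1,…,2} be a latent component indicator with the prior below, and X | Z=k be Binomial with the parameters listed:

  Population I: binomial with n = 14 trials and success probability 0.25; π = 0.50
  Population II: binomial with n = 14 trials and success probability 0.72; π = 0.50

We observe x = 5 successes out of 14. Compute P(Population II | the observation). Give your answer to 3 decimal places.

0.027

By Bayes' theorem, P(k | x) = π_k f_k(x) / Σ_j π_j f_j(x).
Component likelihoods at x = 5 successes out of 14:
  p_I = C(14,5)·0.25^5·0.75^9 = 2002·0.000976562·0.0750847 = 0.146796
  p_II = C(14,5)·0.72^5·0.28^9 = 2002·0.193492·1.05785e-05 = 0.00409778
Prior × likelihood for each component:
  π_I·p_I = 0.50 × 0.146796 = 0.0733982
  π_II·p_II = 0.50 × 0.00409778 = 0.00204889
Evidence: 0.0733982 + 0.00204889 = 0.0754471
So the posterior for Population II is 0.00204889 / 0.0754471 ≈ 0.027.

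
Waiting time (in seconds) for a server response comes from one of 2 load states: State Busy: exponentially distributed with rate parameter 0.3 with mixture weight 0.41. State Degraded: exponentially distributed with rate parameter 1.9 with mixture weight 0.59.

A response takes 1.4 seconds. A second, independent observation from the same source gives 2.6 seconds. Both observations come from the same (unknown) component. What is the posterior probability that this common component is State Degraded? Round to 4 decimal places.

0.0875

P(component k | x) = w_k·f_k(x) / marginal(x), where marginal(x) = Σ_j w_j·f_j(x).
Since both observations come from the same component, the likelihood for component k is f_k(x₁)·f_k(x₂).
  p_Busy = [0.197114] × [0.137522] = 0.0271075
  p_Degraded = [0.132902] × [0.0135937] = 0.00180663
Prior × likelihood for each component:
  w_Busy·p_Busy = 0.41 × 0.0271075 = 0.0111141
  w_Degraded·p_Degraded = 0.59 × 0.00180663 = 0.00106591
Denominator: 0.0111141 + 0.00106591 = 0.01218
P(State Degraded | x₁,x₂) ≈ 0.0875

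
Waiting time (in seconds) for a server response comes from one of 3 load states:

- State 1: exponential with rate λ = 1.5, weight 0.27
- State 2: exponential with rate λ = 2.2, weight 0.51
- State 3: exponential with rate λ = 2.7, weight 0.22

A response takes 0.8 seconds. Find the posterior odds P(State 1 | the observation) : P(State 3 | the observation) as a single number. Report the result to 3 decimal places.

Posterior odds = (P(Z=i) f_i(x)) / (P(Z=j) f_j(x)); the normalising sum cancels.
Component likelihoods at x = 0.8 seconds:
  p_1 = 1.5·e^(−1.5·0.8) = 1.5·e^(−1.2000) = 0.451791
  p_2 = 2.2·e^(−2.2·0.8) = 2.2·e^(−1.7600) = 0.378499
  p_3 = 2.7·e^(−2.7·0.8) = 2.7·e^(−2.1600) = 0.311378
Posterior odds = (P(Z=1)·p_1) / (P(Z=3)·p_3) = (0.27·0.451791) / (0.22·0.311378) = 0.121984 / 0.0685031 ≈ 1.781

1.781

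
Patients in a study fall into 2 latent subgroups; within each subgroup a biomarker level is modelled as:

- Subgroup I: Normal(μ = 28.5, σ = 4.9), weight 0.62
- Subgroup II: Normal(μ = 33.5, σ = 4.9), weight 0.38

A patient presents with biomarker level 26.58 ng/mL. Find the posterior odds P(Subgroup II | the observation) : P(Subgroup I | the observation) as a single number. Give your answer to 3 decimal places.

0.244

Only the two components matter; the odds are (π_i f_i(x)) / (π_j f_j(x)).
Component likelihoods at x = 26.58 ng/mL:
  f_I = 0.0754005
  f_II = 0.030035
Odds = (0.38/0.62) × (0.030035/0.0754005) = 0.612903 × 0.39834 ≈ 0.244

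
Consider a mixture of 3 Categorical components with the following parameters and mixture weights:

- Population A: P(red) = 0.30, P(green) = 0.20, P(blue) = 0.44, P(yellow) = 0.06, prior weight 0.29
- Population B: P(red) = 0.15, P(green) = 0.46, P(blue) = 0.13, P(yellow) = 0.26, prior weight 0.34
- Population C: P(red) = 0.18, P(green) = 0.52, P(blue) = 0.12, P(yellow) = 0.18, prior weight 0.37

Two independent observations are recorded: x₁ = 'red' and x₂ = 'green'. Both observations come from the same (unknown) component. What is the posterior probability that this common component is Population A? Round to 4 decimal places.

By Bayes' theorem, P(k | x) = w_k f_k(x) / Σ_j w_j f_j(x).
Since both observations come from the same component, the likelihood for component k is f_k(x₁)·f_k(x₂).
  p_A = [0.3] × [0.2] = 0.06
  p_B = [0.15] × [0.46] = 0.069
  p_C = [0.18] × [0.52] = 0.0936
Weight by the priors:
  w_A·p_A = 0.29 × 0.06 = 0.0174
  w_B·p_B = 0.34 × 0.069 = 0.02346
  w_C·p_C = 0.37 × 0.0936 = 0.034632
Sum: 0.0174 + 0.02346 + 0.034632 = 0.075492
P(Population A | x₁,x₂) ≈ 0.2305

0.2305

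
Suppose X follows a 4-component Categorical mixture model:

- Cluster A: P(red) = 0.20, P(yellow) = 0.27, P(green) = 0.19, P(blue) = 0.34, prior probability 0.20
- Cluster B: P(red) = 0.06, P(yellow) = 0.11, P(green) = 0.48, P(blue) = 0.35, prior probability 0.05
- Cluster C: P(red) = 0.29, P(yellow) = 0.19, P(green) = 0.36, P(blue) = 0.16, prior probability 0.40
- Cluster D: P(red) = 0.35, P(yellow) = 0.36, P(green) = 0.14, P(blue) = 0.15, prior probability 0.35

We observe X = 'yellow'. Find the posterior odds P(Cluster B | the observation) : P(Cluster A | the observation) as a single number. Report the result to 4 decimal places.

Posterior odds = (π_i f_i(x)) / (π_j f_j(x)); the normalising sum cancels.
Component likelihoods at x = 'yellow':
  f_A = P(yellow | comp) = 0.27
  f_B = P(yellow | comp) = 0.11
  f_C = P(yellow | comp) = 0.19
  f_D = P(yellow | comp) = 0.36
Odds = (0.05/0.20) × (0.11/0.27) = 0.25 × 0.407407 ≈ 0.1019

0.1019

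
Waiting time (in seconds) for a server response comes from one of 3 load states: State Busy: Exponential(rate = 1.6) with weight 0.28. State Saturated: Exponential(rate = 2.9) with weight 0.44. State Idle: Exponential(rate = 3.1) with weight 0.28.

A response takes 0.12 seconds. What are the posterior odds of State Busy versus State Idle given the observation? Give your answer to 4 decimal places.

0.6179

Since P(k|x) ∝ w_k f_k(x), the posterior odds are w_i f_i(x) / (w_j f_j(x)).
Evaluate each component's likelihood at the observed value:
  p_Busy = 1.6·e^(−1.6·0.12) = 1.6·e^(−0.1920) = 1.32049
  p_Saturated = 2.9·e^(−2.9·0.12) = 2.9·e^(−0.3480) = 2.04769
  p_Idle = 3.1·e^(−3.1·0.12) = 3.1·e^(−0.3720) = 2.137
Posterior odds = (w_Busy·p_Busy) / (w_Idle·p_Idle) = (0.28·1.32049) / (0.28·2.137) = 0.369737 / 0.598359 ≈ 0.6179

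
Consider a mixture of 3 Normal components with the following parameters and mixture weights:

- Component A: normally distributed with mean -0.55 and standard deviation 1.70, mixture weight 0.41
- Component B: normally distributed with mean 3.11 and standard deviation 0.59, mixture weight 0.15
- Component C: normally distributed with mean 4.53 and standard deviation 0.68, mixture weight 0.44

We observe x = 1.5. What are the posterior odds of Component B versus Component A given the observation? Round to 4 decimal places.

0.0527

The posterior odds equal the prior odds times the likelihood ratio: (π_i/π_j)·(f_i(x)/f_j(x)).
Component likelihoods at x = 1.5:
  f_A = 0.113422
  f_B = 0.0163338
  f_C = 2.86396e-05
Odds = (0.15/0.41) × (0.0163338/0.113422) = 0.365854 × 0.14401 ≈ 0.0527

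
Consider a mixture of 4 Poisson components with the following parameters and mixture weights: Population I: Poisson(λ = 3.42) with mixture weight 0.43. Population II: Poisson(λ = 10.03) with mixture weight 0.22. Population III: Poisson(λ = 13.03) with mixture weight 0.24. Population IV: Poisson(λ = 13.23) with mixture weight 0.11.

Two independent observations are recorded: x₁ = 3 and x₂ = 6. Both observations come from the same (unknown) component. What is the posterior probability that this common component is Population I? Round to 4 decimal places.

0.9848

By Bayes' theorem, P(k | x) = P(Z=k) f_k(x) / Σ_j P(Z=j) f_j(x).
Since both observations come from the same component, the likelihood for component k is f_k(x₁)·f_k(x₂).
  f_I = [e^(−3.42)·3.42^3/3! = 0.218092] × [0.0727004] = 0.0158554
  f_II = [e^(−10.03)·10.03^3/3! = 0.00740931] × [0.0623016] = 0.000461612
  f_III = [e^(−13.03)·13.03^3/3! = 0.00080877] × [0.01491] = 1.20587e-05
  f_IV = [e^(−13.23)·13.23^3/3! = 0.000693126] × [0.0133755] = 9.27092e-06
Multiply by the mixture weights:
  P(Z=I)·f_I = 0.43 × 0.0158554 = 0.00681782
  P(Z=II)·f_II = 0.22 × 0.000461612 = 0.000101555
  P(Z=III)·f_III = 0.24 × 1.20587e-05 = 2.8941e-06
  P(Z=IV)·f_IV = 0.11 × 9.27092e-06 = 1.0198e-06
Marginal: 0.00681782 + 0.000101555 + 2.8941e-06 + 1.0198e-06 = 0.00692329
So the posterior for Population I is 0.00681782 / 0.00692329 ≈ 0.9848.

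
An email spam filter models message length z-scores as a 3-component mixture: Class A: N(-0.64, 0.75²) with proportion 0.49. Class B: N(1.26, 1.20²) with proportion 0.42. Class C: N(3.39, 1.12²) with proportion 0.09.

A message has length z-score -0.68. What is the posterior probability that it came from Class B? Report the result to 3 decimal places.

Apply Bayes' rule: the posterior for each component is proportional to its prior times its likelihood at x.
Normal densities:
  L_A = 0.531167
  L_B = 0.0899892
  L_C = 0.000483246
Unnormalised posteriors:
  P(Z=A)·L_A = 0.49 × 0.531167 = 0.260272
  P(Z=B)·L_B = 0.42 × 0.0899892 = 0.0377955
  P(Z=C)·L_C = 0.09 × 0.000483246 = 4.34921e-05
Normaliser: 0.260272 + 0.0377955 + 4.34921e-05 = 0.298111
So the posterior for Class B is 0.0377955 / 0.298111 ≈ 0.127.

0.127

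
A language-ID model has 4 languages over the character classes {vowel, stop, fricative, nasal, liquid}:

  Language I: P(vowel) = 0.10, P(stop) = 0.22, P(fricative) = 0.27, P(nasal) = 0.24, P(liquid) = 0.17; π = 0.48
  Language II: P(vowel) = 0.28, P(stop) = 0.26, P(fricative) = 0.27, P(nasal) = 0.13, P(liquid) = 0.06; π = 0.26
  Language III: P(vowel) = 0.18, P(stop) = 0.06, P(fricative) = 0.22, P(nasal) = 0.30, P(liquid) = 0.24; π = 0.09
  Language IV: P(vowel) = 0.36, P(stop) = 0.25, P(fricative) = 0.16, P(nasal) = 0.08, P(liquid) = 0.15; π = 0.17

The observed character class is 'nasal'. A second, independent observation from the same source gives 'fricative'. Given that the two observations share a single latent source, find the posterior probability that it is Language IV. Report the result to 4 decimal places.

0.0450

Apply Bayes' rule: the posterior for each component is proportional to its prior times its likelihood at x.
Since both observations come from the same component, the likelihood for component k is f_k(x₁)·f_k(x₂).
  f_I = [0.24] × [0.27] = 0.0648
  f_II = [0.13] × [0.27] = 0.0351
  f_III = [0.3] × [0.22] = 0.066
  f_IV = [0.08] × [0.16] = 0.0128
Weight by the priors:
  π_I·f_I = 0.48 × 0.0648 = 0.031104
  π_II·f_II = 0.26 × 0.0351 = 0.009126
  π_III·f_III = 0.09 × 0.066 = 0.00594
  π_IV·f_IV = 0.17 × 0.0128 = 0.002176
Evidence: 0.031104 + 0.009126 + 0.00594 + 0.002176 = 0.048346
Responsibility of Language IV: 0.002176 / 0.048346 ≈ 0.0450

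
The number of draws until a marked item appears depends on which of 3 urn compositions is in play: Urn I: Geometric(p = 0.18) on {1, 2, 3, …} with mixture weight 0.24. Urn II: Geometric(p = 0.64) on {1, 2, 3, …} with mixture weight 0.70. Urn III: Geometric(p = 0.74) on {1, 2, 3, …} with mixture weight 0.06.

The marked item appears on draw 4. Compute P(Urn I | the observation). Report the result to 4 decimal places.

0.5235

By Bayes' theorem, P(k | x) = π_k f_k(x) / Σ_j π_j f_j(x).
Component likelihoods at x = 4:
  f_I = 0.18·(1−0.18)^3 = 0.18·0.551368 = 0.0992462
  f_II = 0.64·(1−0.64)^3 = 0.64·0.046656 = 0.0298598
  f_III = 0.74·(1−0.74)^3 = 0.74·0.017576 = 0.0130062
Unnormalised posteriors:
  π_I·f_I = 0.24 × 0.0992462 = 0.0238191
  π_II·f_II = 0.70 × 0.0298598 = 0.0209019
  π_III·f_III = 0.06 × 0.0130062 = 0.000780374
Sum: 0.0238191 + 0.0209019 + 0.000780374 = 0.0455014
Responsibility of Urn I: 0.0238191 / 0.0455014 ≈ 0.5235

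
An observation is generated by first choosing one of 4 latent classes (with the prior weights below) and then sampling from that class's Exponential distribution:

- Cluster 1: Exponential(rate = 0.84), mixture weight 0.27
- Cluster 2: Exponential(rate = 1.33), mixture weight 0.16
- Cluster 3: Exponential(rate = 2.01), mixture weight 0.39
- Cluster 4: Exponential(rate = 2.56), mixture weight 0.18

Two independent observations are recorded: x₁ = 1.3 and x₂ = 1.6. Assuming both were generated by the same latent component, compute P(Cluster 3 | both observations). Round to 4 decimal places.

P(component k | x) = P(Z=k)·f_k(x) / marginal(x), where marginal(x) = Σ_j P(Z=j)·f_j(x).
Since both observations come from the same component, the likelihood for component k is f_k(x₁)·f_k(x₂).
  p_1 = [0.84·e^(−0.84·1.3) = 0.84·e^(−1.0920) = 0.281858] × [0.219072] = 0.0617472
  p_2 = [1.33·e^(−1.33·1.3) = 1.33·e^(−1.7290) = 0.236024] × [0.15837] = 0.0373792
  p_3 = [2.01·e^(−2.01·1.3) = 2.01·e^(−2.6130) = 0.147362] × [0.0806315] = 0.011882
  p_4 = [2.56·e^(−2.56·1.3) = 2.56·e^(−3.3280) = 0.0918138] × [0.0425961] = 0.00391091
Weight by the priors:
  P(Z=1)·p_1 = 0.27 × 0.0617472 = 0.0166717
  P(Z=2)·p_2 = 0.16 × 0.0373792 = 0.00598066
  P(Z=3)·p_3 = 0.39 × 0.011882 = 0.00463398
  P(Z=4)·p_4 = 0.18 × 0.00391091 = 0.000703964
Evidence: 0.0166717 + 0.00598066 + 0.00463398 + 0.000703964 = 0.0279904
P(Cluster 3 | x₁, x₂) = 0.00463398 / 0.0279904 ≈ 0.1656

0.1656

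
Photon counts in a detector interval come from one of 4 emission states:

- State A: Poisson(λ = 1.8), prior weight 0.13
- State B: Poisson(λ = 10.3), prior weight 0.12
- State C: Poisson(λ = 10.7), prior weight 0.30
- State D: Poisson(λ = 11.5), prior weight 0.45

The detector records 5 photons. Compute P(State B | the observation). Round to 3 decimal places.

By Bayes' theorem, P(k | x) = π_k f_k(x) / Σ_j π_j f_j(x).
Evaluate each component's likelihood at the observed value:
  L_A = 0.0260286
  L_B = 0.0324916
  L_C = 0.0263504
  L_D = 0.0169794
Multiply by the mixture weights:
  π_A·L_A = 0.13 × 0.0260286 = 0.00338372
  π_B·L_B = 0.12 × 0.0324916 = 0.003899
  π_C·L_C = 0.30 × 0.0263504 = 0.00790511
  π_D·L_D = 0.45 × 0.0169794 = 0.00764071
Evidence: 0.00338372 + 0.003899 + 0.00790511 + 0.00764071 = 0.0228285
Responsibility of State B: 0.003899 / 0.0228285 ≈ 0.171

0.171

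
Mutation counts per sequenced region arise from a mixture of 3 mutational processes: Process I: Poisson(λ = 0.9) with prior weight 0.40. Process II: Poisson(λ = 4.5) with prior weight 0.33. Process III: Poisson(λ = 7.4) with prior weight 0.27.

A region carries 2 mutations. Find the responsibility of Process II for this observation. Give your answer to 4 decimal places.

0.3453

P(component k | x) = w_k·f_k(x) / marginal(x), where marginal(x) = Σ_j w_j·f_j(x).
Poisson probabilities:
  L_I = e^(−0.9)·0.9^2/2! = 0.164661
  L_II = e^(−4.5)·4.5^2/2! = 0.112479
  L_III = e^(−7.4)·7.4^2/2! = 0.0167361
Prior × likelihood for each component:
  w_I·L_I = 0.40 × 0.164661 = 0.0658643
  w_II·L_II = 0.33 × 0.112479 = 0.0371179
  w_III·L_III = 0.27 × 0.0167361 = 0.00451875
Sum: 0.0658643 + 0.0371179 + 0.00451875 = 0.107501
P(Process II | x) = 0.0371179 / 0.107501 ≈ 0.3453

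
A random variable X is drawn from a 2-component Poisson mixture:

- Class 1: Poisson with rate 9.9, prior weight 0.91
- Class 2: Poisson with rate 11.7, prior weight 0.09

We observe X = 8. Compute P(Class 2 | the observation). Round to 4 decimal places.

By Bayes' theorem, P(k | x) = π_k f_k(x) / Σ_j π_j f_j(x).
Poisson probabilities:
  p_1 = e^(−9.9)·9.9^8/8! = 0.114827
  p_2 = e^(−11.7)·11.7^8/8! = 0.0722306
Multiply by the mixture weights:
  π_1·p_1 = 0.91 × 0.114827 = 0.104493
  π_2·p_2 = 0.09 × 0.0722306 = 0.00650075
Normaliser: 0.104493 + 0.00650075 = 0.110994
So the posterior for Class 2 is 0.00650075 / 0.110994 ≈ 0.0586.

0.0586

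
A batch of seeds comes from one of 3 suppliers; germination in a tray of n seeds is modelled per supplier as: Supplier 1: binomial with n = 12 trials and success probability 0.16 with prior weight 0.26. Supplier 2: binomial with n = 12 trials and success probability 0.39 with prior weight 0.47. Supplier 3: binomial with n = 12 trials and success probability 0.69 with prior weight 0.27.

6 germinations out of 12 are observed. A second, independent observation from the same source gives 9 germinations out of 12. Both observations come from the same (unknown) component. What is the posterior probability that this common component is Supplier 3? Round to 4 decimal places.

P(component k | x) = P(Z=k)·f_k(x) / marginal(x), where marginal(x) = Σ_j P(Z=j)·f_j(x).
Since both observations come from the same component, the likelihood for component k is f_k(x₁)·f_k(x₂).
  f_1 = [0.00544587] × [8.96067e-06] = 4.87987e-08
  f_2 = [0.167509] × [0.010423] = 0.00174595
  f_3 = [0.0884987] × [0.232354] = 0.020563
Weight by the priors:
  P(Z=1)·f_1 = 0.26 × 4.87987e-08 = 1.26877e-08
  P(Z=2)·f_2 = 0.47 × 0.00174595 = 0.000820597
  P(Z=3)·f_3 = 0.27 × 0.020563 = 0.00555201
Denominator: 1.26877e-08 + 0.000820597 + 0.00555201 = 0.00637262
P(Supplier 3 | x) = 0.00555201 / 0.00637262 ≈ 0.8712

0.8712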